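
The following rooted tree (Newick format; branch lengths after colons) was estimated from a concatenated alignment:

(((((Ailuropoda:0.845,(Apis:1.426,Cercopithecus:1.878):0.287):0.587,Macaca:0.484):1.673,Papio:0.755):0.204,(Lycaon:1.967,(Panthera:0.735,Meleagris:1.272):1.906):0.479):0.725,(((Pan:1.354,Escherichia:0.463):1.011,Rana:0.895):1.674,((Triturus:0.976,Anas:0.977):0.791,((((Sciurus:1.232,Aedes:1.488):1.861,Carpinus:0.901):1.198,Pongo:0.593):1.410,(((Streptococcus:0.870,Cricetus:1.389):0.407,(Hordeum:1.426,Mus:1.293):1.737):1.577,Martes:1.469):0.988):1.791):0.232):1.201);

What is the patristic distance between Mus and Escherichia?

The path runs Mus → … → MRCA → … → Escherichia; the MRCA is the node subtending (((Pan,Escherichia),Rana),((Triturus,Anas),((((Sciurus,Aedes),Carpinus),Pongo),(((Streptococcus,Cricetus),(Hordeum,Mus)),Martes)))).
Branch lengths along that path: 1.293 + 1.737 + 1.577 + 0.988 + 1.791 + 0.232 + 1.674 + 1.011 + 0.463 = 10.766.

10.766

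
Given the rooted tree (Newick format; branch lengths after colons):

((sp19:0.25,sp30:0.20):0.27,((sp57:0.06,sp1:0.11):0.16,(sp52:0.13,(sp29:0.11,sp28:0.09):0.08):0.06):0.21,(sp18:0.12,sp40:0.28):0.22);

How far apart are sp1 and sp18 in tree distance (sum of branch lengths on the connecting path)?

0.82

The path runs sp1 → … → MRCA → … → sp18; the MRCA is the root of the tree.
Branch lengths along that path: 0.11 + 0.16 + 0.21 + 0.22 + 0.12 = 0.82.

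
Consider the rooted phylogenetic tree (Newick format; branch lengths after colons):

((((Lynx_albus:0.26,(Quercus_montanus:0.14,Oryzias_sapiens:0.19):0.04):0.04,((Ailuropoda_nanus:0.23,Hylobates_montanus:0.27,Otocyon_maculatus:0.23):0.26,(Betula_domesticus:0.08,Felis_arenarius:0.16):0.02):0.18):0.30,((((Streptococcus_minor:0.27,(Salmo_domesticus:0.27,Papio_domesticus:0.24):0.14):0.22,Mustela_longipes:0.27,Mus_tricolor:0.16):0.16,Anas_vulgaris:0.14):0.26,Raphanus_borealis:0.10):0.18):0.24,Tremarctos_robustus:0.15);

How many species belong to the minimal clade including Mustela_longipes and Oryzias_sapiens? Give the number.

The MRCA of Mustela_longipes and Oryzias_sapiens is the node subtending (((Lynx_albus,(Quercus_montanus,Oryzias_sapiens)),((Ailuropoda_nanus,Hylobates_montanus,Otocyon_maculatus),(Betula_domesticus,Felis_arenarius))),((((Streptococcus_minor,(Salmo_domesticus,Papio_domesticus)),Mustela_longipes,Mus_tricolor),Anas_vulgaris),Raphanus_borealis)).
That clade contains 15 terminal taxa: Ailuropoda_nanus, Anas_vulgaris, Betula_domesticus, Felis_arenarius, Hylobates_montanus, Lynx_albus, Mus_tricolor, Mustela_longipes, Oryzias_sapiens, Otocyon_maculatus, Papio_domesticus, Quercus_montanus, Raphanus_borealis, Salmo_domesticus, Streptococcus_minor.

15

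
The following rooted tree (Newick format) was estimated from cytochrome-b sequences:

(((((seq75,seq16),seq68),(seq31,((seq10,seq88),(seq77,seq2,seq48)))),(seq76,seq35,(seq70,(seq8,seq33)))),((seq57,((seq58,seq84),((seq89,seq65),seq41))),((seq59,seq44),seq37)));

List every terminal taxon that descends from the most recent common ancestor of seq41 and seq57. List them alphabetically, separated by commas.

Tracing seq41: it sits inside ((seq89,seq65),seq41).
Tracing seq57: it sits inside (seq57,((seq58,seq84),((seq89,seq65),seq41))).
The smallest clade enclosing both is (seq57,((seq58,seq84),((seq89,seq65),seq41))); the answer is its 6 terminal taxa in alphabetical order.

seq41, seq57, seq58, seq65, seq84, seq89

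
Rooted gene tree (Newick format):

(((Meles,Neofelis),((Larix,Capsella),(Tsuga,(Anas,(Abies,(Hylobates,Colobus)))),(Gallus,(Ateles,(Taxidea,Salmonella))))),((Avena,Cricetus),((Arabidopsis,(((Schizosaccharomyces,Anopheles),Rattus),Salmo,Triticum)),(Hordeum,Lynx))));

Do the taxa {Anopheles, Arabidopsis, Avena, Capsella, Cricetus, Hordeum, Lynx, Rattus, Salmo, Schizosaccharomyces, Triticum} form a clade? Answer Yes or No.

No

The MRCA of the listed taxa is the root, so the smallest clade containing them is the whole tree.
That clade also contains Abies, Anas, Ateles, Colobus, Gallus, Hylobates, Larix, Meles, Neofelis, Salmonella, Taxidea, Tsuga, which are not in the proposed group, so the group is not monophyletic.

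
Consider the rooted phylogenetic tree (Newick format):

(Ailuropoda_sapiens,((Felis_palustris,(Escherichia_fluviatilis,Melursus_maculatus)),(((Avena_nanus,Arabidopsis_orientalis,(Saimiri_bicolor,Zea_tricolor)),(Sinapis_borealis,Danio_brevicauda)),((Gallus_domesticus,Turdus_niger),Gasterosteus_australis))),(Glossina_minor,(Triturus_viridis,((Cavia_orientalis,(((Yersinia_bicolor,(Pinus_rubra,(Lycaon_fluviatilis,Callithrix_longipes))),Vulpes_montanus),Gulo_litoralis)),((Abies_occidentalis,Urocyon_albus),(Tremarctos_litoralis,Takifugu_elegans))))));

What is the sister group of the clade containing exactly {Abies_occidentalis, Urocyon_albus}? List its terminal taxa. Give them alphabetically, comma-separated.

The clade containing exactly {Abies_occidentalis, Urocyon_albus} attaches to the tree at the node subtending ((Abies_occidentalis,Urocyon_albus),(Tremarctos_litoralis,Takifugu_elegans)).
The other lineage descending from that same node — the sister group — is (Tremarctos_litoralis,Takifugu_elegans); its 2 tips in alphabetical order are the answer.

Takifugu_elegans, Tremarctos_litoralis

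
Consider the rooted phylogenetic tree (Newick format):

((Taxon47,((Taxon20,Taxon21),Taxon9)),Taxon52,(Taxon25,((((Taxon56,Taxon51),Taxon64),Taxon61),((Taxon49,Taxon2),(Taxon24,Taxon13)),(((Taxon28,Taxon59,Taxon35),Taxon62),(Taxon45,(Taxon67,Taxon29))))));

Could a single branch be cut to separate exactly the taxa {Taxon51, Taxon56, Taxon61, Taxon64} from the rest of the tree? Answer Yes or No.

Yes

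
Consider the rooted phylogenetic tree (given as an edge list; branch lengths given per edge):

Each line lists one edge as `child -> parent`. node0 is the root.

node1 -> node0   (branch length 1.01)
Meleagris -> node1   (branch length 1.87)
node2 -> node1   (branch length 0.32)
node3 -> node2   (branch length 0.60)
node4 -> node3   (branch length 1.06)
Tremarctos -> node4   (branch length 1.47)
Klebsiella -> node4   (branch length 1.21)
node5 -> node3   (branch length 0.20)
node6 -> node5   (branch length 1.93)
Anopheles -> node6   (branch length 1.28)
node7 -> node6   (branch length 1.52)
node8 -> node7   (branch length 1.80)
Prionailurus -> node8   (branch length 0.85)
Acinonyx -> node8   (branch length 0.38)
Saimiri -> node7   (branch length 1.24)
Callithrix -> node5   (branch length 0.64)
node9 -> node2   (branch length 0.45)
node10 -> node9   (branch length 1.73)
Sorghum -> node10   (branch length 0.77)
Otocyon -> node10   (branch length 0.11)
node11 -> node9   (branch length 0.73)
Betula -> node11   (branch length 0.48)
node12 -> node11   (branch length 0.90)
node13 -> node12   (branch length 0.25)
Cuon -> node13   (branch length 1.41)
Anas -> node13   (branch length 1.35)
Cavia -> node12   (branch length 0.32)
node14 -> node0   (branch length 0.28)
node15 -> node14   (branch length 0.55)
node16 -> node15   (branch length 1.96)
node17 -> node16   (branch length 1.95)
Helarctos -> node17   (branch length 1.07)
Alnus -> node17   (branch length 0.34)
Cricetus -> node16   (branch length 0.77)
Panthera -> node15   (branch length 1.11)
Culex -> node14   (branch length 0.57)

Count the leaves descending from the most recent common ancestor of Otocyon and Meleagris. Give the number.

The MRCA of Otocyon and Meleagris is the node subtending (Meleagris,(((Tremarctos,Klebsiella),((Anopheles,((Prionailurus,Acinonyx),Saimiri)),Callithrix)),((Sorghum,Otocyon),(Betula,((Cuon,Anas),Cavia))))).
That clade contains 14 terminal taxa: Acinonyx, Anas, Anopheles, Betula, Callithrix, Cavia, Cuon, Klebsiella, Meleagris, Otocyon, Prionailurus, Saimiri, Sorghum, Tremarctos.

14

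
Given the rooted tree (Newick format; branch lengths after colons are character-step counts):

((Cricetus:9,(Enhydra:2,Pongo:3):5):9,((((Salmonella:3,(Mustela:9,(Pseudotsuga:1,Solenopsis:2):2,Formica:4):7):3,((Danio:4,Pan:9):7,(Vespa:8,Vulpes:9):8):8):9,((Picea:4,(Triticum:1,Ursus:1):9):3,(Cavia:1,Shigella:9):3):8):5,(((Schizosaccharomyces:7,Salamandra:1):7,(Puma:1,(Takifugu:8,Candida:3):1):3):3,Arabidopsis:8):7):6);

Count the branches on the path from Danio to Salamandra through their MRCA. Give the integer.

The MRCA of Danio and Salamandra is the node subtending ((((Salmonella,(Mustela,(Pseudotsuga,Solenopsis),Formica)),((Danio,Pan),(Vespa,Vulpes))),((Picea,(Triticum,Ursus)),(Cavia,Shigella))),(((Schizosaccharomyces,Salamandra),(Puma,(Takifugu,Candida))),Arabidopsis)).
From Danio up to that node: 5 branches. From Salamandra up to the same node: 4 branches. Total: 5 + 4 = 9.

9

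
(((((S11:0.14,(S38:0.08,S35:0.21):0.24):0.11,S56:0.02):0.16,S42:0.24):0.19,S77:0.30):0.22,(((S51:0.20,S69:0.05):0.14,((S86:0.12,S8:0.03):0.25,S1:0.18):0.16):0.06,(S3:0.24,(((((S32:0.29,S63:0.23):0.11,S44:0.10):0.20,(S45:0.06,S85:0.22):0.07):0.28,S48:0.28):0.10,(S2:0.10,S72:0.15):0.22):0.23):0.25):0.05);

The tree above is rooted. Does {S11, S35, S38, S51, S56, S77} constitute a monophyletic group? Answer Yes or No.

No

The MRCA of the listed taxa is the root, so the smallest clade containing them is the whole tree.
That clade also contains S1, S2, S3, S32, S42, S44, S45, S48, S63, S69, S72, S8, S85, S86, which are not in the proposed group, so the group is not monophyletic.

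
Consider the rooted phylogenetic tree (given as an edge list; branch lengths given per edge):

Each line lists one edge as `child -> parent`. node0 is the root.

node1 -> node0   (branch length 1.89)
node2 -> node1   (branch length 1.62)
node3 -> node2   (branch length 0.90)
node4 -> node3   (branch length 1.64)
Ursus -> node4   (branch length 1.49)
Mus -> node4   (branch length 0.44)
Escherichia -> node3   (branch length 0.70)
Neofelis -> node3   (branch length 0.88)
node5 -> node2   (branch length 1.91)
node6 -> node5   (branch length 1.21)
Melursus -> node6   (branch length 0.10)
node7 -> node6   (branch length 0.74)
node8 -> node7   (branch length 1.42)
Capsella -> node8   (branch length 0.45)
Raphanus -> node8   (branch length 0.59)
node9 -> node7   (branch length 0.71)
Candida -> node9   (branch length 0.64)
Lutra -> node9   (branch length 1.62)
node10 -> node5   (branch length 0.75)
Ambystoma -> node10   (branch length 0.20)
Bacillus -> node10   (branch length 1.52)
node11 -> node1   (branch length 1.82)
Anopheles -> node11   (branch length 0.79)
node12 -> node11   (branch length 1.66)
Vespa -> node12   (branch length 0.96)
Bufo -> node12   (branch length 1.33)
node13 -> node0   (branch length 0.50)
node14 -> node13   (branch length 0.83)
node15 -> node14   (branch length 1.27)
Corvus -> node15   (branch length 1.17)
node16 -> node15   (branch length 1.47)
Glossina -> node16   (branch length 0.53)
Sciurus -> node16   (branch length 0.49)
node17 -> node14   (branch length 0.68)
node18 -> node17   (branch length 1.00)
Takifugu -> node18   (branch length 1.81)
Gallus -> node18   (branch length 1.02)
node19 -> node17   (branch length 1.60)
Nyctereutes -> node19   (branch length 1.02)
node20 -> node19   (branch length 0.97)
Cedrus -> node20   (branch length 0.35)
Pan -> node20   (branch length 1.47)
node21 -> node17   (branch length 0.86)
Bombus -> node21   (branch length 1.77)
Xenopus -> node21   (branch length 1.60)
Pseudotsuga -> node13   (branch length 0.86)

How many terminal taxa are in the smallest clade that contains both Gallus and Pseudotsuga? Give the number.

The MRCA of Gallus and Pseudotsuga is the node subtending (((Corvus,(Glossina,Sciurus)),((Takifugu,Gallus),(Nyctereutes,(Cedrus,Pan)),(Bombus,Xenopus))),Pseudotsuga).
That clade contains 11 terminal taxa: Bombus, Cedrus, Corvus, Gallus, Glossina, Nyctereutes, Pan, Pseudotsuga, Sciurus, Takifugu, Xenopus.

11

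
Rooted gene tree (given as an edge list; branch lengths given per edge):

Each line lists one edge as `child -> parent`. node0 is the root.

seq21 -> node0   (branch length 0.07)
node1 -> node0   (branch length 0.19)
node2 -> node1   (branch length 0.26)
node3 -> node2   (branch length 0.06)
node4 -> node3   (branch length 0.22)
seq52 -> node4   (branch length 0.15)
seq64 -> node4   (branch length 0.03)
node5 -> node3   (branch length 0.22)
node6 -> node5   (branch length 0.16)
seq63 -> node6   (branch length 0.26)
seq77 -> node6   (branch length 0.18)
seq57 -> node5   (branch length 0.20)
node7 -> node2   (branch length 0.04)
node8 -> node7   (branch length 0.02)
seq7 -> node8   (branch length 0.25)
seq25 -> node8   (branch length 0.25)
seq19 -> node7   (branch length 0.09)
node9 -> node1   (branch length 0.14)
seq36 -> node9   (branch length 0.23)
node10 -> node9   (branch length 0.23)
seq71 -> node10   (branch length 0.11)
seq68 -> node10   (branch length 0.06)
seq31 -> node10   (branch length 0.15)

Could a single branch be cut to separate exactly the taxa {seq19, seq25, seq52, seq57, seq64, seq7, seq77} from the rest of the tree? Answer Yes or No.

No

The MRCA of the listed taxa subtends (((seq52,seq64),((seq63,seq77),seq57)),((seq7,seq25),seq19)).
That clade also contains seq63, which is not in the proposed group, so the group is not monophyletic.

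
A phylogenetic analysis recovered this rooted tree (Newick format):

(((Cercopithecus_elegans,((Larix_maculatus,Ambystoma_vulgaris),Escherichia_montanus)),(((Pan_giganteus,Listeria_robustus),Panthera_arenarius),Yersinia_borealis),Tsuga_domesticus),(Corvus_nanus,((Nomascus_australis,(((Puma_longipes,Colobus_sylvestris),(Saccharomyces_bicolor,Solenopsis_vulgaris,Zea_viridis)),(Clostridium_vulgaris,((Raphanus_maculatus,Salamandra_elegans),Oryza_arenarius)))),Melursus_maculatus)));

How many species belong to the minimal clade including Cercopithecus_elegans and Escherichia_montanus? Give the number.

The MRCA of Cercopithecus_elegans and Escherichia_montanus is the node subtending (Cercopithecus_elegans,((Larix_maculatus,Ambystoma_vulgaris),Escherichia_montanus)).
That clade contains 4 terminal taxa: Ambystoma_vulgaris, Cercopithecus_elegans, Escherichia_montanus, Larix_maculatus.

4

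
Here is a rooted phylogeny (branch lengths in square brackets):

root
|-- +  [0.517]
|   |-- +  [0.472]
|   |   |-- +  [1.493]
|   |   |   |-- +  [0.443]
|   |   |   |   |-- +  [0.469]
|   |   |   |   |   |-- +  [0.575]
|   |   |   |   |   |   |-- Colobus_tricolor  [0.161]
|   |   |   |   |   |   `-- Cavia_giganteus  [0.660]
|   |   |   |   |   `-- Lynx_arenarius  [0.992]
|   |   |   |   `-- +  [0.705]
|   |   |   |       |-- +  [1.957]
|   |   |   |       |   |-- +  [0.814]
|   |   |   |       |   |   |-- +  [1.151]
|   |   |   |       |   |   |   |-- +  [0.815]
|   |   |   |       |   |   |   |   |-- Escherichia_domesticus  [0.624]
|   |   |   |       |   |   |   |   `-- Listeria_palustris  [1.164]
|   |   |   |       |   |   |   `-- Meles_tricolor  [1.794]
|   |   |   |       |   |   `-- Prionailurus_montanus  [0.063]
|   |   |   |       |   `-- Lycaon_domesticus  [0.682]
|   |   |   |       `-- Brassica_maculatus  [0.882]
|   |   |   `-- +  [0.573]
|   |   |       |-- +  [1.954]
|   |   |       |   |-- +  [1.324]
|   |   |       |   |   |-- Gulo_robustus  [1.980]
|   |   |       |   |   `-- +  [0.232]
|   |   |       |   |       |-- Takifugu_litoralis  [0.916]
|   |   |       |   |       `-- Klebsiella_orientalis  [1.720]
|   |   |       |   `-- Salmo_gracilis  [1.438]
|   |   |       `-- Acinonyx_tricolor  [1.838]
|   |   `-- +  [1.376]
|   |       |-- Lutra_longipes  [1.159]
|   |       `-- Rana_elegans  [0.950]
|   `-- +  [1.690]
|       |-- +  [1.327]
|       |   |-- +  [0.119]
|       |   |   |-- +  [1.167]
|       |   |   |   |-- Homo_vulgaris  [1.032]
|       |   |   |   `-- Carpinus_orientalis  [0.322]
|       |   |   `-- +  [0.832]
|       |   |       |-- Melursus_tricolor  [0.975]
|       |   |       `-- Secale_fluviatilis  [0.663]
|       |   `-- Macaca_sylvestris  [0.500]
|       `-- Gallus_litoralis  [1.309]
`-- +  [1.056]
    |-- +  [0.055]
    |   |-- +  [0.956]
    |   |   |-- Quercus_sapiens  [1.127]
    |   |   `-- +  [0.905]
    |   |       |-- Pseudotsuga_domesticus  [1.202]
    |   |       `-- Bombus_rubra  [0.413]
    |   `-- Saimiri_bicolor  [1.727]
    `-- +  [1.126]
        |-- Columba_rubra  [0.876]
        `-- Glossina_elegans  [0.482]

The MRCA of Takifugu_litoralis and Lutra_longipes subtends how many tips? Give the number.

16

The MRCA of Takifugu_litoralis and Lutra_longipes is the node subtending (((((Colobus_tricolor,Cavia_giganteus),Lynx_arenarius),(((((Escherichia_domesticus,Listeria_palustris),Meles_tricolor),Prionailurus_montanus),Lycaon_domesticus),Brassica_maculatus)),(((Gulo_robustus,(Takifugu_litoralis,Klebsiella_orientalis)),Salmo_gracilis),Acinonyx_tricolor)),(Lutra_longipes,Rana_elegans)).
That clade contains 16 terminal taxa: Acinonyx_tricolor, Brassica_maculatus, Cavia_giganteus, Colobus_tricolor, Escherichia_domesticus, Gulo_robustus, Klebsiella_orientalis, Listeria_palustris, Lutra_longipes, Lycaon_domesticus, Lynx_arenarius, Meles_tricolor, Prionailurus_montanus, Rana_elegans, Salmo_gracilis, Takifugu_litoralis.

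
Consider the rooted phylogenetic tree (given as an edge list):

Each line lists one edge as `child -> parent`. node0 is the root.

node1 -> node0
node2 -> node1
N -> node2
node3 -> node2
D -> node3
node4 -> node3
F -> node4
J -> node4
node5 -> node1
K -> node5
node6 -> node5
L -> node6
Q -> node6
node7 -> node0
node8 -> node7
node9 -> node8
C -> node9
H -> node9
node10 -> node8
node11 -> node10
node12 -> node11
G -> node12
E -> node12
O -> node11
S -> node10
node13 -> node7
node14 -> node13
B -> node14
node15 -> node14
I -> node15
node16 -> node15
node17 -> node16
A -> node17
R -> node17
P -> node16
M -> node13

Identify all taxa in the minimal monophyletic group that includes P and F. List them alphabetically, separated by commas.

A, B, C, D, E, F, G, H, I, J, K, L, M, N, O, P, Q, R, S

Tracing P: it sits inside ((A,R),P).
Tracing F: it sits inside (F,J).
The smallest clade enclosing both is the whole tree (their MRCA is the root), so the answer is all 19 tips in alphabetical order.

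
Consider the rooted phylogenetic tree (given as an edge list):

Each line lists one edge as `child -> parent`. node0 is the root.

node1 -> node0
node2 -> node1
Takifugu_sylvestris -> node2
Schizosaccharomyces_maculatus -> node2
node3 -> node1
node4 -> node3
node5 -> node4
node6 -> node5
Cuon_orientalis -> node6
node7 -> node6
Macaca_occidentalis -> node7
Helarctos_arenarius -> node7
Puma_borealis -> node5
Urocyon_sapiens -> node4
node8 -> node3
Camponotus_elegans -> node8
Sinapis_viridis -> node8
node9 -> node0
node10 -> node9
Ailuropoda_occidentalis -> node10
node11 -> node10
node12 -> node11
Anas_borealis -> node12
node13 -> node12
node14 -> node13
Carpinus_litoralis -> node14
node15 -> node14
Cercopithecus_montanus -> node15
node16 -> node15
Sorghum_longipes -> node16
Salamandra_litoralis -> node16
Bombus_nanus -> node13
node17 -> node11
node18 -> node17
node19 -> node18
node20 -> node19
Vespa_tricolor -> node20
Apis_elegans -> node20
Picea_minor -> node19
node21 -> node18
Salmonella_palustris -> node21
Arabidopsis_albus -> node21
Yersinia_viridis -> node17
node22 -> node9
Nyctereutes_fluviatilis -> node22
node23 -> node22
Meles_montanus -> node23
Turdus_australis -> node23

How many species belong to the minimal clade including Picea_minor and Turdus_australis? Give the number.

16

The MRCA of Picea_minor and Turdus_australis is the node subtending ((Ailuropoda_occidentalis,((Anas_borealis,((Carpinus_litoralis,(Cercopithecus_montanus,(Sorghum_longipes,Salamandra_litoralis))),Bombus_nanus)),((((Vespa_tricolor,Apis_elegans),Picea_minor),(Salmonella_palustris,Arabidopsis_albus)),Yersinia_viridis))),(Nyctereutes_fluviatilis,(Meles_montanus,Turdus_australis))).
That clade contains 16 terminal taxa: Ailuropoda_occidentalis, Anas_borealis, Apis_elegans, Arabidopsis_albus, Bombus_nanus, Carpinus_litoralis, Cercopithecus_montanus, Meles_montanus, Nyctereutes_fluviatilis, Picea_minor, Salamandra_litoralis, Salmonella_palustris, Sorghum_longipes, Turdus_australis, Vespa_tricolor, Yersinia_viridis.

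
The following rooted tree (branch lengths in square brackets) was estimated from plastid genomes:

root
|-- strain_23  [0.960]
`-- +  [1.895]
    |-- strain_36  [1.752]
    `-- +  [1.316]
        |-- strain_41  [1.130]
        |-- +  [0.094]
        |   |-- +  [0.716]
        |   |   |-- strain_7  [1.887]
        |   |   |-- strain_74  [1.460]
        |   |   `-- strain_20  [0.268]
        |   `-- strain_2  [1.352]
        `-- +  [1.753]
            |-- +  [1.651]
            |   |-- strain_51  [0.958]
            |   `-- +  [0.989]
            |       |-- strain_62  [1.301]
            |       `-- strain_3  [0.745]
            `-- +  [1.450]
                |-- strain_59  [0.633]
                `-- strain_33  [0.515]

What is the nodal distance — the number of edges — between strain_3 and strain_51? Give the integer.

The MRCA of strain_3 and strain_51 is the node subtending (strain_51,(strain_62,strain_3)).
From strain_3 up to that node: 2 branches. From strain_51 up to the same node: 1 branch. Total: 2 + 1 = 3.

3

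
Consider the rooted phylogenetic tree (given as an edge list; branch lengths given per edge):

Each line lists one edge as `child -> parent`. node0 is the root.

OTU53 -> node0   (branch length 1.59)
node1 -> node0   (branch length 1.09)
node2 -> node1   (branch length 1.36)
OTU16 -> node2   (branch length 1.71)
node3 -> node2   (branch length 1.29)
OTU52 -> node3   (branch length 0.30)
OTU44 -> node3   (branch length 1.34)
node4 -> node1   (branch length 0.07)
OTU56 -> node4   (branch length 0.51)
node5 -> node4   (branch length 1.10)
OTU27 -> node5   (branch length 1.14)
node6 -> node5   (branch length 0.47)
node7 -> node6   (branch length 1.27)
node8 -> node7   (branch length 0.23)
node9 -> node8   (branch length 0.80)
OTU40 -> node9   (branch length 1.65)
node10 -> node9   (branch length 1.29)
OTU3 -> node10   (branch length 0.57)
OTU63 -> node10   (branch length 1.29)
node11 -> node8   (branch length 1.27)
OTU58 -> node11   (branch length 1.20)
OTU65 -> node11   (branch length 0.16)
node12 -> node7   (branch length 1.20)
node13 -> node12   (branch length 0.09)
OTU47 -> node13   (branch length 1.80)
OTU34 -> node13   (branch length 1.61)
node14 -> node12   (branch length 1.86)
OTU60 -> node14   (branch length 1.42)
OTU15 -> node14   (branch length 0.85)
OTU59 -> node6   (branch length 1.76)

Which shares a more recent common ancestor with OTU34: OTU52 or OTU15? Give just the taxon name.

OTU15

The MRCA of OTU34 and OTU15 subtends ((OTU47,OTU34),(OTU60,OTU15)) (4 taxa).
The MRCA of OTU34 and OTU52 subtends ((OTU16,(OTU52,OTU44)),(OTU56,(OTU27,((((OTU40,(OTU3,OTU63)),(OTU58,OTU65)),((OTU47,OTU34),(OTU60,OTU15))),OTU59)))) (15 taxa).
The first is nested inside the second, so OTU34 shares a more recent common ancestor with OTU15.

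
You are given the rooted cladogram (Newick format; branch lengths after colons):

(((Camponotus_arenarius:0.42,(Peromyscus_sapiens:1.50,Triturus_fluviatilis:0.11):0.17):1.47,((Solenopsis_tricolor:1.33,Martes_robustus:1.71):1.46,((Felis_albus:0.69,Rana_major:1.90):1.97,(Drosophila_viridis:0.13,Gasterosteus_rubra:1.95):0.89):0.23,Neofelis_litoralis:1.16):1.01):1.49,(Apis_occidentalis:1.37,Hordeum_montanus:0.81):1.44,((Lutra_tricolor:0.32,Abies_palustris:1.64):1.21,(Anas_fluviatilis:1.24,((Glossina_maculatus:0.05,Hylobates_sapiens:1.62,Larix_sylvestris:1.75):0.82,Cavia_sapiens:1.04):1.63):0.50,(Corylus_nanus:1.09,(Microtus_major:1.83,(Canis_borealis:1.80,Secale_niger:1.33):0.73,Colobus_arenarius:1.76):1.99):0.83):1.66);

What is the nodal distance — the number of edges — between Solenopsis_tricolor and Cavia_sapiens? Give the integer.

The MRCA of Solenopsis_tricolor and Cavia_sapiens is the root of the tree.
From Solenopsis_tricolor up to that node: 4 branches. From Cavia_sapiens up to the same node: 4 branches. Total: 4 + 4 = 8.

8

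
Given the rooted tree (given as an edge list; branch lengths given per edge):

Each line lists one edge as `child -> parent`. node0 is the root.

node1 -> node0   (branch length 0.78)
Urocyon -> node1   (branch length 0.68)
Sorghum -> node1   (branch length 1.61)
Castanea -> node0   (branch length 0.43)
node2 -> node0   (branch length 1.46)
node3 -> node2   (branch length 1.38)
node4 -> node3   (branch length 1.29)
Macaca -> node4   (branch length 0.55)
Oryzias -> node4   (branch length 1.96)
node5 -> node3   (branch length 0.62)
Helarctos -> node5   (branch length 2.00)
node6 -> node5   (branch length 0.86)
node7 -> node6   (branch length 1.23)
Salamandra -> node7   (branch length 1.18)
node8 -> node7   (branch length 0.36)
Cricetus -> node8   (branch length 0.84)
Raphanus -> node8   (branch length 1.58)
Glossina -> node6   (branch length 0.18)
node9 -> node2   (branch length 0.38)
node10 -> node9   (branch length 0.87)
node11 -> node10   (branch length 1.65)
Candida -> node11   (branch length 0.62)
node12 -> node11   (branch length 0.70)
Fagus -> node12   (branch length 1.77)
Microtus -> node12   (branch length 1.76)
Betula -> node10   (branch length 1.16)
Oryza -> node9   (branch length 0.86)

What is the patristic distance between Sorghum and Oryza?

The path runs Sorghum → … → MRCA → … → Oryza; the MRCA is the root of the tree.
Branch lengths along that path: 1.61 + 0.78 + 1.46 + 0.38 + 0.86 = 5.09.

5.09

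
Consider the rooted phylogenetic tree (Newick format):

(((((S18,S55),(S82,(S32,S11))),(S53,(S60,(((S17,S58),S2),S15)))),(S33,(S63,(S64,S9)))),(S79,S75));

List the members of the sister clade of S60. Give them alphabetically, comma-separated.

S15, S17, S2, S58

S60 attaches to the tree at the node subtending (S60,(((S17,S58),S2),S15)).
The other lineage descending from that same node — the sister group — is (((S17,S58),S2),S15); its 4 tips in alphabetical order are the answer.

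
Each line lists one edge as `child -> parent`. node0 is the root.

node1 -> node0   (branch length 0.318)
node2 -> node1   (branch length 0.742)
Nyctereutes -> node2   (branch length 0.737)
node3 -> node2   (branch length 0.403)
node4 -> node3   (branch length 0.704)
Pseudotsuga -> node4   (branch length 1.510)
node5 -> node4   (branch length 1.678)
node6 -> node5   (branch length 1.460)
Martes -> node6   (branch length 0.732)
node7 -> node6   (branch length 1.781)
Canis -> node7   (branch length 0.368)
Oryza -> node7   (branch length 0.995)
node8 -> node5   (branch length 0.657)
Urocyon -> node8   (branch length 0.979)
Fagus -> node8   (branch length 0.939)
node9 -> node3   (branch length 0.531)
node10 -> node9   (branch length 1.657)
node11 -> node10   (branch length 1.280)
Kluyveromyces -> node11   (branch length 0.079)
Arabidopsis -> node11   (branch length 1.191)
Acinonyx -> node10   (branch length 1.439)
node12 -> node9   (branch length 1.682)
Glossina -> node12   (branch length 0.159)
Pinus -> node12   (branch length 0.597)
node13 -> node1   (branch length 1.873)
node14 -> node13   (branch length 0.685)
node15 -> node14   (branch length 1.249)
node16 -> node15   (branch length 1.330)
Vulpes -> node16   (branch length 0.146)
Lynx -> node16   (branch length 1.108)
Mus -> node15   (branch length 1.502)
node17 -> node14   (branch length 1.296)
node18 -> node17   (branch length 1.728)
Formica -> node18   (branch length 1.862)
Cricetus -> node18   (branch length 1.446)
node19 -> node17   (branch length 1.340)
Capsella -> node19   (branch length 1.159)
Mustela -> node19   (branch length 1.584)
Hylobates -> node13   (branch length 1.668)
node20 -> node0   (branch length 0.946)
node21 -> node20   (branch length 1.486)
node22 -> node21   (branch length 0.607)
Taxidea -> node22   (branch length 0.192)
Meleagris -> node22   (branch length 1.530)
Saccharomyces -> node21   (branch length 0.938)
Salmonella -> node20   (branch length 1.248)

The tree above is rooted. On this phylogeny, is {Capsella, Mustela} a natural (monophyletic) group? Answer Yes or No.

The most recent common ancestor of these taxa subtends (Capsella,Mustela).
That clade has exactly 2 tips — every listed taxon and nothing else — so the group is monophyletic.

Yes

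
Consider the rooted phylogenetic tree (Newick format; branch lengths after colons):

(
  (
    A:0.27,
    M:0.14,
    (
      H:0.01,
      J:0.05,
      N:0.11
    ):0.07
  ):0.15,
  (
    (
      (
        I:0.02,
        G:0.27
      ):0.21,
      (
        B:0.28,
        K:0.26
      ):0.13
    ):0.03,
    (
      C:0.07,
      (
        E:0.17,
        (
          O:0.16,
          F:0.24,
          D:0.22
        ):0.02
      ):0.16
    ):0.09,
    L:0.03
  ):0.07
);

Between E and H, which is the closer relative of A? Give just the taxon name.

H

The MRCA of A and H subtends (A,M,(H,J,N)) (5 taxa).
The MRCA of A and E is the root, subtending the entire tree (15 taxa).
The first is nested inside the second, so A shares a more recent common ancestor with H.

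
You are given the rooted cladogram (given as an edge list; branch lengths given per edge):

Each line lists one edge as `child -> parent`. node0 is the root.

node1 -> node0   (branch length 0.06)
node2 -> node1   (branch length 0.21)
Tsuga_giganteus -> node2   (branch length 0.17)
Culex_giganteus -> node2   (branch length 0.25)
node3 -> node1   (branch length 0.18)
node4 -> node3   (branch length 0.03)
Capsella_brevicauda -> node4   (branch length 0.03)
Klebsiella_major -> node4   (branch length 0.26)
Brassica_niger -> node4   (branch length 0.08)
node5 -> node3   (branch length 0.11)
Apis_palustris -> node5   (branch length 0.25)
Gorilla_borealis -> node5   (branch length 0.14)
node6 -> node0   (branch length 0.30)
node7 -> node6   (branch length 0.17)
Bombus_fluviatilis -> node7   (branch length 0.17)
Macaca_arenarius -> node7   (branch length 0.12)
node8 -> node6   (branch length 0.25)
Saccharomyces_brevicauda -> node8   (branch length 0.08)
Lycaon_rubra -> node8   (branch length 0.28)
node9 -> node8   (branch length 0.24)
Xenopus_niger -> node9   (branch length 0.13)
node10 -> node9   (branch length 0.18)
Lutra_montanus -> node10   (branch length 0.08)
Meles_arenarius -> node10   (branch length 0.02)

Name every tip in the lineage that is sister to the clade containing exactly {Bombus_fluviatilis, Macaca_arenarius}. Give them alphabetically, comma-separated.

The clade containing exactly {Bombus_fluviatilis, Macaca_arenarius} attaches to the tree at the node subtending ((Bombus_fluviatilis,Macaca_arenarius),(Saccharomyces_brevicauda,Lycaon_rubra,(Xenopus_niger,(Lutra_montanus,Meles_arenarius)))).
The other lineage descending from that same node — the sister group — is (Saccharomyces_brevicauda,Lycaon_rubra,(Xenopus_niger,(Lutra_montanus,Meles_arenarius))); its 5 tips in alphabetical order are the answer.

Lutra_montanus, Lycaon_rubra, Meles_arenarius, Saccharomyces_brevicauda, Xenopus_niger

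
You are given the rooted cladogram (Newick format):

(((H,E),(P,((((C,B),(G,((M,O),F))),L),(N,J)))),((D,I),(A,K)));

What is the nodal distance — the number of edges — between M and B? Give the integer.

6

The MRCA of M and B is the node subtending ((C,B),(G,((M,O),F))).
From M up to that node: 4 branches. From B up to the same node: 2 branches. Total: 4 + 2 = 6.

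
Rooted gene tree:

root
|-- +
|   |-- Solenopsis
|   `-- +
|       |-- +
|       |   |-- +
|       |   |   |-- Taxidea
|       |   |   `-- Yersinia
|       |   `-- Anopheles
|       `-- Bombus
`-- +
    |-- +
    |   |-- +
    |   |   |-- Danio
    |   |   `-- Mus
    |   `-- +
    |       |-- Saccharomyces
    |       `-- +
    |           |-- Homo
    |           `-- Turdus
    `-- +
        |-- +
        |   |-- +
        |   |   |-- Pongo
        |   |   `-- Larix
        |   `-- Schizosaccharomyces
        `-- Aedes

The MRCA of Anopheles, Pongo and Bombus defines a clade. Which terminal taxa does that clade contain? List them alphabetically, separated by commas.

Aedes, Anopheles, Bombus, Danio, Homo, Larix, Mus, Pongo, Saccharomyces, Schizosaccharomyces, Solenopsis, Taxidea, Turdus, Yersinia

Tracing Anopheles: it sits inside ((Taxidea,Yersinia),Anopheles).
Tracing Pongo: it sits inside (Pongo,Larix).
Tracing Bombus: it sits inside (((Taxidea,Yersinia),Anopheles),Bombus).
The smallest clade enclosing all 3 is the whole tree (their MRCA is the root), so the answer is all 14 tips in alphabetical order.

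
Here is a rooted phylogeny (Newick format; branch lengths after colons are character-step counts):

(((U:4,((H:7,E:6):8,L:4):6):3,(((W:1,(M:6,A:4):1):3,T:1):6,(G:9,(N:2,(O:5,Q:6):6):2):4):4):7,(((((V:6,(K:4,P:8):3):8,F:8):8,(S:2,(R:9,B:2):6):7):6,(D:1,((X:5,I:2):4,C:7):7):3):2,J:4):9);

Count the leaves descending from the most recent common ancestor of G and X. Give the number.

24

The MRCA of G and X is the root, so the clade is the entire tree.
That clade contains 24 terminal taxa: A, B, C, D, E, F, G, H, I, J, K, L, M, N, O, P, Q, R, S, T, U, V, W, X.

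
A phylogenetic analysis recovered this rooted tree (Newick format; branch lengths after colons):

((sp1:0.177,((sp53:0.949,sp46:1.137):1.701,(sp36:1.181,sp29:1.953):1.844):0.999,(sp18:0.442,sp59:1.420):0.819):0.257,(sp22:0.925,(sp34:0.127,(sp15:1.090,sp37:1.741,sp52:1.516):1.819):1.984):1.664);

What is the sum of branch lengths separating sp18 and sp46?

5.098

The path runs sp18 → … → MRCA → … → sp46; the MRCA is the node subtending (sp1,((sp53,sp46),(sp36,sp29)),(sp18,sp59)).
Branch lengths along that path: 0.442 + 0.819 + 0.999 + 1.701 + 1.137 = 5.098.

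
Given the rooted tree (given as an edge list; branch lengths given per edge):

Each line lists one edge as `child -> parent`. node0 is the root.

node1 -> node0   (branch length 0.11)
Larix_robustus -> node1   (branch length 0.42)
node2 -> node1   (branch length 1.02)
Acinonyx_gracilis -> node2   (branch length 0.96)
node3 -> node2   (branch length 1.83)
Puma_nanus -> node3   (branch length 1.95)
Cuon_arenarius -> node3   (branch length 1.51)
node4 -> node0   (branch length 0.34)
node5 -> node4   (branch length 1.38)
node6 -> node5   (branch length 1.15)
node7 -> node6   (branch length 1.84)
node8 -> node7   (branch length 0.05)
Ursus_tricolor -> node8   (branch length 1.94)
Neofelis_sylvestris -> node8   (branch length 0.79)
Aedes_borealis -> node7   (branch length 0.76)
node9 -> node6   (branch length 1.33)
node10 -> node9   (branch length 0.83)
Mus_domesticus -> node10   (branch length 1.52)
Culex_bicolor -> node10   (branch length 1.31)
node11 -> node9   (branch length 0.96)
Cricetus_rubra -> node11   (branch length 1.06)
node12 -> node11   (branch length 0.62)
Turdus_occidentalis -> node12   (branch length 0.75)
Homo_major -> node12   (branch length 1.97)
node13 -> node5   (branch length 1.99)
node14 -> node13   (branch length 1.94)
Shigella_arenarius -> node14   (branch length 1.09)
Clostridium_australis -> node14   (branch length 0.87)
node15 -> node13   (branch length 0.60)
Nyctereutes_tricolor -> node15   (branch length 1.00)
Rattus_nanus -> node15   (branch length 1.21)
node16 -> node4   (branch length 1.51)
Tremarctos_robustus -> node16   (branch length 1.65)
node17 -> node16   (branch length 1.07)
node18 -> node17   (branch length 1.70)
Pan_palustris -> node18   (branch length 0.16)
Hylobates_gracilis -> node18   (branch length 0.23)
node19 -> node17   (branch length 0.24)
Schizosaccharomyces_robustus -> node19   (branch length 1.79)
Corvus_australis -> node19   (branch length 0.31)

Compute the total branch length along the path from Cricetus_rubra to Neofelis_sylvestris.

6.03

The path runs Cricetus_rubra → … → MRCA → … → Neofelis_sylvestris; the MRCA is the node subtending (((Ursus_tricolor,Neofelis_sylvestris),Aedes_borealis),((Mus_domesticus,Culex_bicolor),(Cricetus_rubra,(Turdus_occidentalis,Homo_major)))).
Branch lengths along that path: 1.06 + 0.96 + 1.33 + 1.84 + 0.05 + 0.79 = 6.03.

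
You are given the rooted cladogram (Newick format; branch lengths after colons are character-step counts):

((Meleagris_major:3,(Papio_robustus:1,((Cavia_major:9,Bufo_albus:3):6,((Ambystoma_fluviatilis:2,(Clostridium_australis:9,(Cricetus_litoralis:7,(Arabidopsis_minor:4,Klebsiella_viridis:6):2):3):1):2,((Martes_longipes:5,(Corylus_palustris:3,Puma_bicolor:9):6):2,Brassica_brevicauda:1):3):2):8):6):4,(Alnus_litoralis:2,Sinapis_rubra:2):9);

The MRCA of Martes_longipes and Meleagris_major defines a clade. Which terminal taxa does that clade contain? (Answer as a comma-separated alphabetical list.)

Ambystoma_fluviatilis, Arabidopsis_minor, Brassica_brevicauda, Bufo_albus, Cavia_major, Clostridium_australis, Corylus_palustris, Cricetus_litoralis, Klebsiella_viridis, Martes_longipes, Meleagris_major, Papio_robustus, Puma_bicolor

Tracing Martes_longipes: it sits inside (Martes_longipes,(Corylus_palustris,Puma_bicolor)).
Tracing Meleagris_major: it sits inside (Meleagris_major,(Papio_robustus,((Cavia_major,Bufo_albus),((Ambystoma_fluviatilis,(Clostridium_australis,(Cricetus_litoralis,(Arabidopsis_minor,Klebsiella_viridis)))),((Martes_longipes,(Corylus_palustris,Puma_bicolor)),Brassica_brevicauda))))).
The smallest clade enclosing both is (Meleagris_major,(Papio_robustus,((Cavia_major,Bufo_albus),((Ambystoma_fluviatilis,(Clostridium_australis,(Cricetus_litoralis,(Arabidopsis_minor,Klebsiella_viridis)))),((Martes_longipes,(Corylus_palustris,Puma_bicolor)),Brassica_brevicauda))))); the answer is its 13 terminal taxa in alphabetical order.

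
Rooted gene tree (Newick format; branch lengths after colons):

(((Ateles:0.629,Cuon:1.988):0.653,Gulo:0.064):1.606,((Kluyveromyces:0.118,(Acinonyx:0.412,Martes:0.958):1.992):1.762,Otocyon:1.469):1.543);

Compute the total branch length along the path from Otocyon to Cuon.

The path runs Otocyon → … → MRCA → … → Cuon; the MRCA is the root of the tree.
Branch lengths along that path: 1.469 + 1.543 + 1.606 + 0.653 + 1.988 = 7.259.

7.259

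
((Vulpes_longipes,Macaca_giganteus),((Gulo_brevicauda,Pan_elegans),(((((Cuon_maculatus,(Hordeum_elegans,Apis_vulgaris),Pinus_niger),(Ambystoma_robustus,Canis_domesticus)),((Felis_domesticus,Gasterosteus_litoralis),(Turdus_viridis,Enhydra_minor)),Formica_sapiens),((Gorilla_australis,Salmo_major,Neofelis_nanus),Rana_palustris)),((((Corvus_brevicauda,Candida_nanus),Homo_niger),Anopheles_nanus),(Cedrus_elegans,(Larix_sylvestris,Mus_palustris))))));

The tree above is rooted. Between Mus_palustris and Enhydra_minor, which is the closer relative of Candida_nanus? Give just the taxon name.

The MRCA of Candida_nanus and Mus_palustris subtends ((((Corvus_brevicauda,Candida_nanus),Homo_niger),Anopheles_nanus),(Cedrus_elegans,(Larix_sylvestris,Mus_palustris))) (7 taxa).
The MRCA of Candida_nanus and Enhydra_minor subtends (((((Cuon_maculatus,(Hordeum_elegans,Apis_vulgaris),Pinus_niger),(Ambystoma_robustus,Canis_domesticus)),((Felis_domesticus,Gasterosteus_litoralis),(Turdus_viridis,Enhydra_minor)),Formica_sapiens),((Gorilla_australis,Salmo_major,Neofelis_nanus),Rana_palustris)),((((Corvus_brevicauda,Candida_nanus),Homo_niger),Anopheles_nanus),(Cedrus_elegans,(Larix_sylvestris,Mus_palustris)))) (22 taxa).
The first is nested inside the second, so Candida_nanus shares a more recent common ancestor with Mus_palustris.

Mus_palustris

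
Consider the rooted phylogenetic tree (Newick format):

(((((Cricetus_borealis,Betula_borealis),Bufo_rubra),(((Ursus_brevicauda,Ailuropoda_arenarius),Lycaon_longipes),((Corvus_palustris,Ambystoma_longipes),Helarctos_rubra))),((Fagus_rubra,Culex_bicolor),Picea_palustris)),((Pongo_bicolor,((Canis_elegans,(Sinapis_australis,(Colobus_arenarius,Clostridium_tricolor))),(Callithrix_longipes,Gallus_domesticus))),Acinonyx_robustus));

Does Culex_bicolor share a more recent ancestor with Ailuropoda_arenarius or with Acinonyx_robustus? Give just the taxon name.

The MRCA of Culex_bicolor and Ailuropoda_arenarius subtends ((((Cricetus_borealis,Betula_borealis),Bufo_rubra),(((Ursus_brevicauda,Ailuropoda_arenarius),Lycaon_longipes),((Corvus_palustris,Ambystoma_longipes),Helarctos_rubra))),((Fagus_rubra,Culex_bicolor),Picea_palustris)) (12 taxa).
The MRCA of Culex_bicolor and Acinonyx_robustus is the root, subtending the entire tree (20 taxa).
The first is nested inside the second, so Culex_bicolor shares a more recent common ancestor with Ailuropoda_arenarius.

Ailuropoda_arenarius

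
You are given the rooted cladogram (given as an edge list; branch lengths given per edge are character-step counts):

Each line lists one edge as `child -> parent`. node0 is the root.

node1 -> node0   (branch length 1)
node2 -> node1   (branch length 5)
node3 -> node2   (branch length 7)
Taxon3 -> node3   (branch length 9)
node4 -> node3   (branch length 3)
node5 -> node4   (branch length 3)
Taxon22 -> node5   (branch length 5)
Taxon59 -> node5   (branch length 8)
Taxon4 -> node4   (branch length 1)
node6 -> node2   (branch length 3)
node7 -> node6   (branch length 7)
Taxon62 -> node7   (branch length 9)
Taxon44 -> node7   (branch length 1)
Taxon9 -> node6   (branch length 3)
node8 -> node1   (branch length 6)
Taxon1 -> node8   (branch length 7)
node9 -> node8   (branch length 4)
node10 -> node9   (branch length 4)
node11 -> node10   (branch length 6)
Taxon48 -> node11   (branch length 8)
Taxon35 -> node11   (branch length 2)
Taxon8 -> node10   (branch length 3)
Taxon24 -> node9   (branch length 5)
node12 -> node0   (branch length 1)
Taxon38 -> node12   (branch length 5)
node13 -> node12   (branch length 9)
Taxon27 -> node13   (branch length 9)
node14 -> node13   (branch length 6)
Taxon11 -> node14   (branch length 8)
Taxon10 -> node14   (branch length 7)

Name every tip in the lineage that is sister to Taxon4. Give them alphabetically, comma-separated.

Taxon4 attaches to the tree at the node subtending ((Taxon22,Taxon59),Taxon4).
The other lineage descending from that same node — the sister group — is (Taxon22,Taxon59); its 2 tips in alphabetical order are the answer.

Taxon22, Taxon59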